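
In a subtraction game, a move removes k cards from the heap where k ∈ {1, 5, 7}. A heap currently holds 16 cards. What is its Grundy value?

Grundy values for subtraction set {1, 5, 7}:
k:     0  1  2  3  4  5  6  7  8  9 10 11 12 13 14 15 16
g(k):  0  1  0  1  0  1  0  1  0  1  0  1  0  1  0  1  0
So g(16) = 0.

0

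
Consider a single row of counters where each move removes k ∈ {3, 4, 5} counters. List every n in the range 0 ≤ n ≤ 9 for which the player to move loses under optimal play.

Build the Grundy sequence with g(k) = mex{g(k−s) : s ∈ {3, 4, 5}, s ≤ k}:
k:     0  1  2  3  4  5  6  7  8  9
g(k):  0  0  0  1  1  1  2  2  0  0
The P-positions (g = 0) in 0..9 are 0, 1, 2, 8, 9.

0, 1, 2, 8, 9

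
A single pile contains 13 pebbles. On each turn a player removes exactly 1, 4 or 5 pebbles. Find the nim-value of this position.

Build the Grundy sequence with g(k) = mex{g(k−s) : s ∈ {1, 4, 5}, s ≤ k}:
g(0) = mex{} = 0
g(1) = mex{0} = 1
g(2) = mex{1} = 0
g(3) = mex{0} = 1
g(4) = mex{0,1} = 2
g(5) = mex{0,1,2} = 3
g(6) = mex{0,1,3} = 2
g(7) = mex{0,1,2} = 3
g(8) = mex{1,2,3} = 0
g(9) = mex{0,2,3} = 1
g(10) = mex{1,2,3} = 0
g(11) = mex{0,2,3} = 1
g(12) = mex{0,1,3} = 2
g(13) = mex{0,1,2} = 3
So g(13) = 3.

3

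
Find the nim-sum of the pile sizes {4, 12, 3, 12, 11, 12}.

Nim-sum: 4 ⊕ 12 ⊕ 3 ⊕ 12 ⊕ 11 ⊕ 12 = 0.

0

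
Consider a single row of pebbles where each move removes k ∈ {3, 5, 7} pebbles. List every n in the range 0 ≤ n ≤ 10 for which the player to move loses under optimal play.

Compute g(0), g(1), … for moves {3, 5, 7}:
g(0) = mex{} = 0
g(1) = mex{} = 0
g(2) = mex{} = 0
g(3) = mex{0} = 1
g(4) = mex{0} = 1
g(5) = mex{0} = 1
g(6) = mex{0,1} = 2
g(7) = mex{0,1} = 2
g(8) = mex{0,1} = 2
g(9) = mex{0,1,2} = 3
g(10) = mex{1,2} = 0
The P-positions (g = 0) in 0..10 are 0, 1, 2, 10.

0, 1, 2, 10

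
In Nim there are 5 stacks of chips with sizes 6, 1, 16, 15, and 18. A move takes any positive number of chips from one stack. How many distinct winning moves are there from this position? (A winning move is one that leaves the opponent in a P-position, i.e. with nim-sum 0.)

Compute the nim-sum pairwise:
6 ⊕ 1 = 7
7 ⊕ 16 = 23
23 ⊕ 15 = 24
24 ⊕ 18 = 10
The overall nim-sum is X = 10. A stack of size p has a winning move iff p XOR X < p (reduce it to p XOR X).
  6: 6 XOR 10 = 12 ≥ 6 — no move.
  1: 1 XOR 10 = 11 ≥ 1 — no move.
  16: 16 XOR 10 = 26 ≥ 16 — no move.
  15: 15 XOR 10 = 5 < 15 — winning move (to 5).
  18: 18 XOR 10 = 24 ≥ 18 — no move.
That gives 1 winning move.

1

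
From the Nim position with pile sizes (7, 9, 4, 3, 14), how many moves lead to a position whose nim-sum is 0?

3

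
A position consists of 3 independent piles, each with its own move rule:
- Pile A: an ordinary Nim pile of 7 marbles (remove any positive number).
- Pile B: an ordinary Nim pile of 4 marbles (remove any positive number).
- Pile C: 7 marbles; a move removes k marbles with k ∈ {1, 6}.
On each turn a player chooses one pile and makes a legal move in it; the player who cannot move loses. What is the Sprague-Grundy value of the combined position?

3

Pile A is a plain Nim pile of size 7, so its Grundy value is 7.
Pile B is a plain Nim pile of size 4, so its Grundy value is 4.
Build the Grundy sequence for pile C with g(k) = mex{g(k−s) : s ∈ {1, 6}, s ≤ k}:
g(0) = mex{} = 0
g(1) = mex{0} = 1
g(2) = mex{1} = 0
g(3) = mex{0} = 1
g(4) = mex{1} = 0
g(5) = mex{0} = 1
g(6) = mex{0,1} = 2
g(7) = mex{1,2} = 0
So g(7) = 0.
By the Sprague-Grundy theorem, the Grundy value of a sum of independent games is the XOR of the component values.
Combined value = 7 XOR 4 XOR 0 = 3.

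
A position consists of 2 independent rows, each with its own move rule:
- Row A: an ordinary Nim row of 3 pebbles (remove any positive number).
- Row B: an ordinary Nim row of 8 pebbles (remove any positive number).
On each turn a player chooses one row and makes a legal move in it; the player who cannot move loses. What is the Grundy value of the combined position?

Row A is a plain Nim row of size 3, so its Grundy value is 3.
Row B is a plain Nim row of size 8, so its Grundy value is 8.
By the Sprague-Grundy theorem, the Grundy value of a sum of independent games is the XOR of the component values.
Combined value = 3 XOR 8 = 11.

11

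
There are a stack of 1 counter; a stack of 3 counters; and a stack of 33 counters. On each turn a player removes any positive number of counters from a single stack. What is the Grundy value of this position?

35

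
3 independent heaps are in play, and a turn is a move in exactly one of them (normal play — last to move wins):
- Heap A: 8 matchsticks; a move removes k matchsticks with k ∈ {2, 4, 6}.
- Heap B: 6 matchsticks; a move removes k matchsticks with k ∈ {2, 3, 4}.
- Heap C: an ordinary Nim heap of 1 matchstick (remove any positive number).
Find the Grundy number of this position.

1

Grundy values for heap A (subtraction set {2, 4, 6}):
k:     0  1  2  3  4  5  6  7  8
g(k):  0  0  1  1  2  2  3  3  0
So g(8) = 0.
Grundy values for heap B (subtraction set {2, 3, 4}):
g(0) = mex{} = 0
g(1) = mex{} = 0
g(2) = mex{0} = 1
g(3) = mex{0} = 1
g(4) = mex{0,1} = 2
g(5) = mex{0,1} = 2
g(6) = mex{1,2} = 0
So g(6) = 0.
Heap C is a plain Nim heap of size 1, so its Grundy value is 1.
By the Sprague-Grundy theorem, the Grundy value of a sum of independent games is the XOR of the component values.
Combined value = 0 XOR 0 XOR 1 = 1.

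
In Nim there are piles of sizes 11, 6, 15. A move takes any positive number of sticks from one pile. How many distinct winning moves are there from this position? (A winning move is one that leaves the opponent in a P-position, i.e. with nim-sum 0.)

3

Nim-sum: 11 ^ 6 ^ 15 = 2.
The overall nim-sum is X = 2. A pile of size p has a winning move iff p XOR X < p (reduce it to p XOR X).
  11: 11 XOR 2 = 9 < 11 — winning move (to 9).
  6: 6 XOR 2 = 4 < 6 — winning move (to 4).
  15: 15 XOR 2 = 13 < 15 — winning move (to 13).
That gives 3 winning moves.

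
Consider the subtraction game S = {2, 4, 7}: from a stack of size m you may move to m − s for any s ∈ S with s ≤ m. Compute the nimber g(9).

Build the Grundy sequence with g(k) = mex{g(k−s) : s ∈ {2, 4, 7}, s ≤ k}:
g(0) = mex{} = 0
g(1) = mex{} = 0
g(2) = mex{0} = 1
g(3) = mex{0} = 1
g(4) = mex{0,1} = 2
g(5) = mex{0,1} = 2
g(6) = mex{1,2} = 0
g(7) = mex{0,1,2} = 3
g(8) = mex{0,2} = 1
g(9) = mex{1,2,3} = 0
So g(9) = 0.

0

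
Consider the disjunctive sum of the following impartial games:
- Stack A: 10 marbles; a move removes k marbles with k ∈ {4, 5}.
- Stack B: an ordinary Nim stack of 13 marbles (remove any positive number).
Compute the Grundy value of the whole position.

13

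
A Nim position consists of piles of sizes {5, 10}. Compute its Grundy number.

15

Compute the nim-sum pairwise:
5 XOR 10 = 15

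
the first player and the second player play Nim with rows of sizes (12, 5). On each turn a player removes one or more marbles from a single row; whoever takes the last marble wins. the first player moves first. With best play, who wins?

the first player wins

Nim-sum: 12 ⊕ 5 = 9.
The nim-sum is 9 ≠ 0, so this is an N-position: the player to move can win; the first player has a winning move.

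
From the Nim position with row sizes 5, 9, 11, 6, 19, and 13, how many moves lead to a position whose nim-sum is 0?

Nim-sum: 5 ⊕ 9 ⊕ 11 ⊕ 6 ⊕ 19 ⊕ 13 = 31.
The overall nim-sum is X = 31. A row of size p has a winning move iff p XOR X < p (reduce it to p XOR X).
  5: 5 XOR 31 = 26 ≥ 5 — no move.
  9: 9 XOR 31 = 22 ≥ 9 — no move.
  11: 11 XOR 31 = 20 ≥ 11 — no move.
  6: 6 XOR 31 = 25 ≥ 6 — no move.
  19: 19 XOR 31 = 12 < 19 — winning move (to 12).
  13: 13 XOR 31 = 18 ≥ 13 — no move.
That gives 1 winning move.

1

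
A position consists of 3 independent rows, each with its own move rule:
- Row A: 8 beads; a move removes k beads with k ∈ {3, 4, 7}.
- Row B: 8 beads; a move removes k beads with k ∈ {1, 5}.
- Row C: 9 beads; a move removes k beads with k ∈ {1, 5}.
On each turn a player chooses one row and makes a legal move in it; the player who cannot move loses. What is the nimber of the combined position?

3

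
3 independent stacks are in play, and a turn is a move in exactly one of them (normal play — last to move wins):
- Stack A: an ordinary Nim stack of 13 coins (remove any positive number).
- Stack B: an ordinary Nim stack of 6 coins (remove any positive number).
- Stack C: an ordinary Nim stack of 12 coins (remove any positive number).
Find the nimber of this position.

7

Stack A is a plain Nim stack of size 13, so its Grundy value is 13.
Stack B is a plain Nim stack of size 6, so its Grundy value is 6.
Stack C is a plain Nim stack of size 12, so its Grundy value is 12.
The value of a disjunctive sum is the nim-sum of the parts.
Combined value = 13 XOR 6 XOR 12 = 7.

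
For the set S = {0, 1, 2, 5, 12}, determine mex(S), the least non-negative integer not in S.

The values 0, 1, 2 are all present; 3 is the first non-negative integer missing from the set.

3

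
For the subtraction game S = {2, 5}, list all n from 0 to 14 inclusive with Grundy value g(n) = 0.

0, 1, 4, 7, 8, 11, 14

Build the Grundy sequence with g(k) = mex{g(k−s) : s ∈ {2, 5}, s ≤ k}:
k:     0  1  2  3  4  5  6  7  8  9 10 11 12 13 14
g(k):  0  0  1  1  0  2  1  0  0  1  1  0  2  1  0
The P-positions (g = 0) in 0..14 are 0, 1, 4, 7, 8, 11, 14.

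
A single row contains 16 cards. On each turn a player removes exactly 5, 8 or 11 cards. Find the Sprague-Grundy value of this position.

Grundy values for subtraction set {5, 8, 11}:
k:     0  1  2  3  4  5  6  7  8  9 10 11 12 13 14 15 16
g(k):  0  0  0  0  0  1  1  1  1  1  2  2  2  2  2  3  0
So g(16) = 0.

0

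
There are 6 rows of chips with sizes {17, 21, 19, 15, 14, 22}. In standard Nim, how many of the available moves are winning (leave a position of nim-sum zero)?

0

Compute the nim-sum pairwise:
17 ⊕ 21 = 4
4 ⊕ 19 = 23
23 ⊕ 15 = 24
24 ⊕ 14 = 22
22 ⊕ 22 = 0
The nim-sum is already 0, so every move leaves a nonzero nim-sum — there are no winning moves.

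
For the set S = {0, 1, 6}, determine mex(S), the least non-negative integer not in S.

The values 0, 1 are all present; 2 is the first non-negative integer missing from the set.

2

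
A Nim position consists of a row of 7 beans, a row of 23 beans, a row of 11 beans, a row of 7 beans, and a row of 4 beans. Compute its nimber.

Nim-sum: 7 XOR 23 XOR 11 XOR 7 XOR 4 = 24.

24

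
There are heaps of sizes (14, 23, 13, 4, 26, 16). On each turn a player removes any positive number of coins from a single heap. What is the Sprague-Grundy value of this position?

Nim-sum: 14 XOR 23 XOR 13 XOR 4 XOR 26 XOR 16 = 26.

26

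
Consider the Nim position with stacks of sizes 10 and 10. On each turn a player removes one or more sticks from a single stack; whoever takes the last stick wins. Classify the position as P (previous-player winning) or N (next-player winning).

In binary:
  1010  (10)
  1010  (10)
  ----
  0000  (0)
The nim-sum is 0, so this is a P-position: the player to move is in a losing position under optimal play.

P-position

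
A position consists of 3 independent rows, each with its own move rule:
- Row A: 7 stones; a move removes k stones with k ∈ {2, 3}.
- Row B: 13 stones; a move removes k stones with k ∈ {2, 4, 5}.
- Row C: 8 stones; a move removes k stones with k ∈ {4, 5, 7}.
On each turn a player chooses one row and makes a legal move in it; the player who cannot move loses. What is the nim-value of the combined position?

0

Grundy values for row A (subtraction set {2, 3}):
g(0) = mex{} = 0
g(1) = mex{} = 0
g(2) = mex{0} = 1
g(3) = mex{0} = 1
g(4) = mex{0,1} = 2
g(5) = mex{1} = 0
g(6) = mex{1,2} = 0
g(7) = mex{0,2} = 1
So g(7) = 1.
Build the Grundy sequence for row B with g(k) = mex{g(k−s) : s ∈ {2, 4, 5}, s ≤ k}:
g(0) = mex{} = 0
g(1) = mex{} = 0
g(2) = mex{0} = 1
g(3) = mex{0} = 1
g(4) = mex{0,1} = 2
g(5) = mex{0,1} = 2
g(6) = mex{0,1,2} = 3
g(7) = mex{1,2} = 0
g(8) = mex{1,2,3} = 0
g(9) = mex{0,2} = 1
g(10) = mex{0,2,3} = 1
g(11) = mex{0,1,3} = 2
g(12) = mex{0,1} = 2
g(13) = mex{0,1,2} = 3
So g(13) = 3.
Grundy values for row C (subtraction set {4, 5, 7}):
k:     0  1  2  3  4  5  6  7  8
g(k):  0  0  0  0  1  1  1  1  2
So g(8) = 2.
By the Sprague-Grundy theorem, the Grundy value of a sum of independent games is the XOR of the component values.
Combined value = 1 XOR 3 XOR 2 = 0.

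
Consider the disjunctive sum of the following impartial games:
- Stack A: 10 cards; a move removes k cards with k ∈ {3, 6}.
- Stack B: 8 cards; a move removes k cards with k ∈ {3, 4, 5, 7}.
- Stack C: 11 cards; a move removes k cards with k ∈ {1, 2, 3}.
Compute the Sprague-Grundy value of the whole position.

Build the Grundy sequence for stack A with g(k) = mex{g(k−s) : s ∈ {3, 6}, s ≤ k}:
k:     0  1  2  3  4  5  6  7  8  9 10
g(k):  0  0  0  1  1  1  2  2  2  0  0
So g(10) = 0.
Build the Grundy sequence for stack B with g(k) = mex{g(k−s) : s ∈ {3, 4, 5, 7}, s ≤ k}:
g(0) = mex{} = 0
g(1) = mex{} = 0
g(2) = mex{} = 0
g(3) = mex{0} = 1
g(4) = mex{0} = 1
g(5) = mex{0} = 1
g(6) = mex{0,1} = 2
g(7) = mex{0,1} = 2
g(8) = mex{0,1} = 2
So g(8) = 2.
Grundy values for stack C (subtraction set {1, 2, 3}):
g(0) = mex{} = 0
g(1) = mex{0} = 1
g(2) = mex{0,1} = 2
g(3) = mex{0,1,2} = 3
g(4) = mex{1,2,3} = 0
g(5) = mex{0,2,3} = 1
g(6) = mex{0,1,3} = 2
g(7) = mex{0,1,2} = 3
g(8) = mex{1,2,3} = 0
g(9) = mex{0,2,3} = 1
g(10) = mex{0,1,3} = 2
g(11) = mex{0,1,2} = 3
So g(11) = 3.
By the Sprague-Grundy theorem, the Grundy value of a sum of independent games is the XOR of the component values.
Combined value = 0 XOR 2 XOR 3 = 1.

1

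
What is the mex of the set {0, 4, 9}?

1

0 is in the set but 1 is not, so the mex is 1.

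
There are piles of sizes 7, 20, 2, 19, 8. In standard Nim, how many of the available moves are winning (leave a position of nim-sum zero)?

1

Compute the nim-sum pairwise:
7 ^ 20 = 19
19 ^ 2 = 17
17 ^ 19 = 2
2 ^ 8 = 10
The overall nim-sum is X = 10. A pile of size p has a winning move iff p XOR X < p (reduce it to p XOR X).
  7: 7 XOR 10 = 13 ≥ 7 — no move.
  20: 20 XOR 10 = 30 ≥ 20 — no move.
  2: 2 XOR 10 = 8 ≥ 2 — no move.
  19: 19 XOR 10 = 25 ≥ 19 — no move.
  8: 8 XOR 10 = 2 < 8 — winning move (to 2).
That gives 1 winning move.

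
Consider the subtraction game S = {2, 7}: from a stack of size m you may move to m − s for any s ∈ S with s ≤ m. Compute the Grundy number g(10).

0

Grundy values for subtraction set {2, 7}:
g(0) = mex{} = 0
g(1) = mex{} = 0
g(2) = mex{0} = 1
g(3) = mex{0} = 1
g(4) = mex{1} = 0
g(5) = mex{1} = 0
g(6) = mex{0} = 1
g(7) = mex{0} = 1
g(8) = mex{0,1} = 2
g(9) = mex{1} = 0
g(10) = mex{1,2} = 0
So g(10) = 0.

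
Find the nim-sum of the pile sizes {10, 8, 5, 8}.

15

Nim-sum: 10 XOR 8 XOR 5 XOR 8 = 15.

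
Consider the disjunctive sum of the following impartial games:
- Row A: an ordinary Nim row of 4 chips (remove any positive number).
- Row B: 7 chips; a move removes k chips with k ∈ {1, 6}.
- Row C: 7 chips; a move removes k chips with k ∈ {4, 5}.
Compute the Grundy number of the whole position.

Row A is a plain Nim row of size 4, so its Grundy value is 4.
Grundy values for row B (subtraction set {1, 6}):
k:     0  1  2  3  4  5  6  7
g(k):  0  1  0  1  0  1  2  0
So g(7) = 0.
Build the Grundy sequence for row C with g(k) = mex{g(k−s) : s ∈ {4, 5}, s ≤ k}:
k:     0  1  2  3  4  5  6  7
g(k):  0  0  0  0  1  1  1  1
So g(7) = 1.
By the Sprague-Grundy theorem, the Grundy value of a sum of independent games is the XOR of the component values.
Combined value = 4 ⊕ 0 ⊕ 1 = 5.

5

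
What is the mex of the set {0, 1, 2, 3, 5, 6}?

The values 0, 1, 2, 3 are all present; 4 is the first non-negative integer missing from the set.

4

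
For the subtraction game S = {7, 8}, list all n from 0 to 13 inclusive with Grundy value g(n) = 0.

Build the Grundy sequence with g(k) = mex{g(k−s) : s ∈ {7, 8}, s ≤ k}:
g(0) = mex{} = 0
g(1) = mex{} = 0
g(2) = mex{} = 0
g(3) = mex{} = 0
g(4) = mex{} = 0
g(5) = mex{} = 0
g(6) = mex{} = 0
g(7) = mex{0} = 1
g(8) = mex{0} = 1
g(9) = mex{0} = 1
g(10) = mex{0} = 1
g(11) = mex{0} = 1
g(12) = mex{0} = 1
g(13) = mex{0} = 1
The P-positions (g = 0) in 0..13 are 0, 1, 2, 3, 4, 5, 6.

0, 1, 2, 3, 4, 5, 6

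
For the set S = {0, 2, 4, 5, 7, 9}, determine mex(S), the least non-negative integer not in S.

0 is in the set but 1 is not, so the mex is 1.

1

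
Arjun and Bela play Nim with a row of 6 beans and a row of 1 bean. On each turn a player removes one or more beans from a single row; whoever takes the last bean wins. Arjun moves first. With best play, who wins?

Write each in binary and XOR column by column:
  110  (6)
  001  (1)
  ---
  111  (7)
The nim-sum is 7 ≠ 0, so this is an N-position: the player to move can win; Arjun has a winning move.

Arjun wins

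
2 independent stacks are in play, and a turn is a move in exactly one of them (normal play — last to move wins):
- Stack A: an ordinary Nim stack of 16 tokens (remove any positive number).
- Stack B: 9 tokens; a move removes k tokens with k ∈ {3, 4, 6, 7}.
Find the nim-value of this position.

Stack A is a plain Nim stack of size 16, so its Grundy value is 16.
For stack B, compute g(0), g(1), … with moves {3, 4, 6, 7}:
k:     0  1  2  3  4  5  6  7  8  9
g(k):  0  0  0  1  1  1  2  2  2  3
So g(9) = 3.
The value of a disjunctive sum is the nim-sum of the parts.
Combined value = 16 XOR 3 = 19.

19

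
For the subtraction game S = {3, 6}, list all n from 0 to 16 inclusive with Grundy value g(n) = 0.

Build the Grundy sequence with g(k) = mex{g(k−s) : s ∈ {3, 6}, s ≤ k}:
k:     0  1  2  3  4  5  6  7  8  9 10 11 12 13 14 15 16
g(k):  0  0  0  1  1  1  2  2  2  0  0  0  1  1  1  2  2
The P-positions (g = 0) in 0..16 are 0, 1, 2, 9, 10, 11.

0, 1, 2, 9, 10, 11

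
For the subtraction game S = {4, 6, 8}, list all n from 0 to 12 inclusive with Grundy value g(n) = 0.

Build the Grundy sequence with g(k) = mex{g(k−s) : s ∈ {4, 6, 8}, s ≤ k}:
g(0) = mex{} = 0
g(1) = mex{} = 0
g(2) = mex{} = 0
g(3) = mex{} = 0
g(4) = mex{0} = 1
g(5) = mex{0} = 1
g(6) = mex{0} = 1
g(7) = mex{0} = 1
g(8) = mex{0,1} = 2
g(9) = mex{0,1} = 2
g(10) = mex{0,1} = 2
g(11) = mex{0,1} = 2
g(12) = mex{1,2} = 0
The P-positions (g = 0) in 0..12 are 0, 1, 2, 3, 12.

0, 1, 2, 3, 12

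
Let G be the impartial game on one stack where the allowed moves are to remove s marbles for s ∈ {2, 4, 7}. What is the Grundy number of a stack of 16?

Grundy values for subtraction set {2, 4, 7}:
k:     0  1  2  3  4  5  6  7  8  9 10 11 12 13 14 15 16
g(k):  0  0  1  1  2  2  0  3  1  0  2  1  0  2  1  0  2
So g(16) = 2.

2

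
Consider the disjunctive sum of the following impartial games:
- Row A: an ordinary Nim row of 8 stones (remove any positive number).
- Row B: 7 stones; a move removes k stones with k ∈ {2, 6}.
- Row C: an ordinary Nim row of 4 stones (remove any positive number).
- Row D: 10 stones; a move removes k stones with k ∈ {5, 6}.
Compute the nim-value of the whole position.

Row A is a plain Nim row of size 8, so its Grundy value is 8.
Grundy values for row B (subtraction set {2, 6}):
g(0) = mex{} = 0
g(1) = mex{} = 0
g(2) = mex{0} = 1
g(3) = mex{0} = 1
g(4) = mex{1} = 0
g(5) = mex{1} = 0
g(6) = mex{0} = 1
g(7) = mex{0} = 1
So g(7) = 1.
Row C is a plain Nim row of size 4, so its Grundy value is 4.
Grundy values for row D (subtraction set {5, 6}):
k:     0  1  2  3  4  5  6  7  8  9 10
g(k):  0  0  0  0  0  1  1  1  1  1  2
So g(10) = 2.
By the Sprague-Grundy theorem, the Grundy value of a sum of independent games is the XOR of the component values.
Combined value = 8 XOR 1 XOR 4 XOR 2 = 15.

15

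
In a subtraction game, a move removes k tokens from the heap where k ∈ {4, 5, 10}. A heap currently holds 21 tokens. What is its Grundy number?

Compute g(0), g(1), … for moves {4, 5, 10}:
k:     0  1  2  3  4  5  6  7  8  9 10 11 12 13 14 15 16 17 18 19 20 21
g(k):  0  0  0  0  1  1  1  1  2  0  2  2  3  1  3  0  0  0  0  1  1  1
So g(21) = 1.

1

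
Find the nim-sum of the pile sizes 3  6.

5

Compute the nim-sum pairwise:
3 ⊕ 6 = 5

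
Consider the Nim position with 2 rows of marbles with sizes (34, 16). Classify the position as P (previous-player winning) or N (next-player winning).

Nim-sum: 34 ⊕ 16 = 50.
The nim-sum is 50 ≠ 0, so this is an N-position: the player to move can win.

N-position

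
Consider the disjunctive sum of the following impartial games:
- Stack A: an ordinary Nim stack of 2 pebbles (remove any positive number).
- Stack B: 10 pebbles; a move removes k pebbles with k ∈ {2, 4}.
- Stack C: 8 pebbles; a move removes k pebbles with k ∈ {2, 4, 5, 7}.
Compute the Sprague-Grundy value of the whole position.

4

Stack A is a plain Nim stack of size 2, so its Grundy value is 2.
Build the Grundy sequence for stack B with g(k) = mex{g(k−s) : s ∈ {2, 4}, s ≤ k}:
g(0) = mex{} = 0
g(1) = mex{} = 0
g(2) = mex{0} = 1
g(3) = mex{0} = 1
g(4) = mex{0,1} = 2
g(5) = mex{0,1} = 2
g(6) = mex{1,2} = 0
g(7) = mex{1,2} = 0
g(8) = mex{0,2} = 1
g(9) = mex{0,2} = 1
g(10) = mex{0,1} = 2
So g(10) = 2.
For stack C, compute g(0), g(1), … with moves {2, 4, 5, 7}:
g(0) = mex{} = 0
g(1) = mex{} = 0
g(2) = mex{0} = 1
g(3) = mex{0} = 1
g(4) = mex{0,1} = 2
g(5) = mex{0,1} = 2
g(6) = mex{0,1,2} = 3
g(7) = mex{0,1,2} = 3
g(8) = mex{0,1,2,3} = 4
So g(8) = 4.
By the Sprague-Grundy theorem, the Grundy value of a sum of independent games is the XOR of the component values.
Combined value = 2 XOR 2 XOR 4 = 4.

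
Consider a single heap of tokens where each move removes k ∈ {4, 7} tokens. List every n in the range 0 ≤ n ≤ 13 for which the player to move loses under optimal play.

0, 1, 2, 3, 11, 12, 13

Compute g(0), g(1), … for moves {4, 7}:
k:     0  1  2  3  4  5  6  7  8  9 10 11 12 13
g(k):  0  0  0  0  1  1  1  1  2  2  2  0  0  0
The P-positions (g = 0) in 0..13 are 0, 1, 2, 3, 11, 12, 13.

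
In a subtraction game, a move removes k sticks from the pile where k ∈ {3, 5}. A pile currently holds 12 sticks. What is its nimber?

Compute g(0), g(1), … for moves {3, 5}:
g(0) = mex{} = 0
g(1) = mex{} = 0
g(2) = mex{} = 0
g(3) = mex{0} = 1
g(4) = mex{0} = 1
g(5) = mex{0} = 1
g(6) = mex{0,1} = 2
g(7) = mex{0,1} = 2
g(8) = mex{1} = 0
g(9) = mex{1,2} = 0
g(10) = mex{1,2} = 0
g(11) = mex{0,2} = 1
g(12) = mex{0,2} = 1
So g(12) = 1.

1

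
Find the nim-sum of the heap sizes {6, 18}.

Bitwise XOR of the heap sizes:
  00110  (6)
  10010  (18)
  -----
  10100  (20)

20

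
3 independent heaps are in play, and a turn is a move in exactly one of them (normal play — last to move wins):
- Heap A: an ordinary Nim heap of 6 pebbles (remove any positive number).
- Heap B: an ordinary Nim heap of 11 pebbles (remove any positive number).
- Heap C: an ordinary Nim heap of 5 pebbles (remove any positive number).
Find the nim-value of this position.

Heap A is a plain Nim heap of size 6, so its Grundy value is 6.
Heap B is a plain Nim heap of size 11, so its Grundy value is 11.
Heap C is a plain Nim heap of size 5, so its Grundy value is 5.
By the Sprague-Grundy theorem, the Grundy value of a sum of independent games is the XOR of the component values.
Combined value = 6 ⊕ 11 ⊕ 5 = 8.

8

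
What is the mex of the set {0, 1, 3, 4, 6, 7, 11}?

The values 0, 1 are all present; 2 is the first non-negative integer missing from the set.

2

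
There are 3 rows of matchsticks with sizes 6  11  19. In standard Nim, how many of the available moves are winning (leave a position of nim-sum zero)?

Compute the nim-sum pairwise:
6 ^ 11 = 13
13 ^ 19 = 30
The overall nim-sum is X = 30. A row of size p has a winning move iff p XOR X < p (reduce it to p XOR X).
  6: 6 XOR 30 = 24 ≥ 6 — no move.
  11: 11 XOR 30 = 21 ≥ 11 — no move.
  19: 19 XOR 30 = 13 < 19 — winning move (to 13).
That gives 1 winning move.

1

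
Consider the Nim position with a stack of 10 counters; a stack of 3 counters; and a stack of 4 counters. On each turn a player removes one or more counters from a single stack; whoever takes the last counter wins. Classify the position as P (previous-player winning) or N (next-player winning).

N-position

Nim-sum: 10 ^ 3 ^ 4 = 13.
The nim-sum is 13 ≠ 0, so this is an N-position: the player to move can win.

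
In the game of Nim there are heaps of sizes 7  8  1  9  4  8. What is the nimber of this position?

11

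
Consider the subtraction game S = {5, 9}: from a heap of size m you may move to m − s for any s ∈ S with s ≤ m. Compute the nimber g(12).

Grundy values for subtraction set {5, 9}:
g(0) = mex{} = 0
g(1) = mex{} = 0
g(2) = mex{} = 0
g(3) = mex{} = 0
g(4) = mex{} = 0
g(5) = mex{0} = 1
g(6) = mex{0} = 1
g(7) = mex{0} = 1
g(8) = mex{0} = 1
g(9) = mex{0} = 1
g(10) = mex{0,1} = 2
g(11) = mex{0,1} = 2
g(12) = mex{0,1} = 2
So g(12) = 2.

2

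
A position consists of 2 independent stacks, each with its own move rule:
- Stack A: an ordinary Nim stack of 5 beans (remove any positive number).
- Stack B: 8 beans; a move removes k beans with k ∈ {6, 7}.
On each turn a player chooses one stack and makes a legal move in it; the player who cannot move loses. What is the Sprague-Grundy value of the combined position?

Stack A is a plain Nim stack of size 5, so its Grundy value is 5.
Build the Grundy sequence for stack B with g(k) = mex{g(k−s) : s ∈ {6, 7}, s ≤ k}:
g(0) = mex{} = 0
g(1) = mex{} = 0
g(2) = mex{} = 0
g(3) = mex{} = 0
g(4) = mex{} = 0
g(5) = mex{} = 0
g(6) = mex{0} = 1
g(7) = mex{0} = 1
g(8) = mex{0} = 1
So g(8) = 1.
By the Sprague-Grundy theorem, the Grundy value of a sum of independent games is the XOR of the component values.
Combined value = 5 ⊕ 1 = 4.

4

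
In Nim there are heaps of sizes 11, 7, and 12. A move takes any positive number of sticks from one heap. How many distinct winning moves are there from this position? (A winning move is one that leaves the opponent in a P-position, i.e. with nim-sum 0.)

0

In binary:
  1011  (11)
  0111  (7)
  1100  (12)
  ----
  0000  (0)
The nim-sum is already 0, so every move leaves a nonzero nim-sum — there are no winning moves.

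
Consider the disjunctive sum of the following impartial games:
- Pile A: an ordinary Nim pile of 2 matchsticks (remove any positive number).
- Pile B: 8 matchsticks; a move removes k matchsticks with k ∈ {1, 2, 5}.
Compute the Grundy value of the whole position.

0

Pile A is a plain Nim pile of size 2, so its Grundy value is 2.
For pile B, compute g(0), g(1), … with moves {1, 2, 5}:
k:     0  1  2  3  4  5  6  7  8
g(k):  0  1  2  0  1  2  0  1  2
So g(8) = 2.
The value of a disjunctive sum is the nim-sum of the parts.
Combined value = 2 XOR 2 = 0.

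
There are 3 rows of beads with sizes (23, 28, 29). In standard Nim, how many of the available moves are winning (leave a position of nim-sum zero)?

3

Nim-sum: 23 ^ 28 ^ 29 = 22.
The overall nim-sum is X = 22. A row of size p has a winning move iff p XOR X < p (reduce it to p XOR X).
  23: 23 XOR 22 = 1 < 23 — winning move (to 1).
  28: 28 XOR 22 = 10 < 28 — winning move (to 10).
  29: 29 XOR 22 = 11 < 29 — winning move (to 11).
That gives 3 winning moves.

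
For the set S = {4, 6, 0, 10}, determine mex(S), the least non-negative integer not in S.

0 is in the set but 1 is not, so the mex is 1.

1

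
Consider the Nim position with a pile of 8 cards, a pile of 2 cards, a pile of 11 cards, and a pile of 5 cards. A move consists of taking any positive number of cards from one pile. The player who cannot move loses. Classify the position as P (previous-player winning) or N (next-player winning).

Nim-sum: 8 ^ 2 ^ 11 ^ 5 = 4.
The nim-sum is 4 ≠ 0, so this is an N-position: the player to move can win.

N-position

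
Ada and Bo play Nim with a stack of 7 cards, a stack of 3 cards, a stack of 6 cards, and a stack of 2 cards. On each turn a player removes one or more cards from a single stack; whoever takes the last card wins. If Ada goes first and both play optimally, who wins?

Bo wins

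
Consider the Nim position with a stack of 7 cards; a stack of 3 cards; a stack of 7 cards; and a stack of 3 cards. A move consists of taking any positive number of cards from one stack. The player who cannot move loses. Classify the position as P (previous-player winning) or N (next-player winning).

Nim-sum: 7 ⊕ 3 ⊕ 7 ⊕ 3 = 0.
The nim-sum is 0, so this is a P-position: the player to move is in a losing position under optimal play.

P-position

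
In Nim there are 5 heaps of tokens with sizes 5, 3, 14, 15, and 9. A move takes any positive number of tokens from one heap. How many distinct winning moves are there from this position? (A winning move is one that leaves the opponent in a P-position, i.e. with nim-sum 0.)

3

Compute the nim-sum pairwise:
5 ^ 3 = 6
6 ^ 14 = 8
8 ^ 15 = 7
7 ^ 9 = 14
The overall nim-sum is X = 14. A heap of size p has a winning move iff p XOR X < p (reduce it to p XOR X).
  5: 5 XOR 14 = 11 ≥ 5 — no move.
  3: 3 XOR 14 = 13 ≥ 3 — no move.
  14: 14 XOR 14 = 0 < 14 — winning move (to 0).
  15: 15 XOR 14 = 1 < 15 — winning move (to 1).
  9: 9 XOR 14 = 7 < 9 — winning move (to 7).
That gives 3 winning moves.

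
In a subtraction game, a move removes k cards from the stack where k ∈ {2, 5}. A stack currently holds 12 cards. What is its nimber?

Compute g(0), g(1), … for moves {2, 5}:
g(0) = mex{} = 0
g(1) = mex{} = 0
g(2) = mex{0} = 1
g(3) = mex{0} = 1
g(4) = mex{1} = 0
g(5) = mex{0,1} = 2
g(6) = mex{0} = 1
g(7) = mex{1,2} = 0
g(8) = mex{1} = 0
g(9) = mex{0} = 1
g(10) = mex{0,2} = 1
g(11) = mex{1} = 0
g(12) = mex{0,1} = 2
So g(12) = 2.

2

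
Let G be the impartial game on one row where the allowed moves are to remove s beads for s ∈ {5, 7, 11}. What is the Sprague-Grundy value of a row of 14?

2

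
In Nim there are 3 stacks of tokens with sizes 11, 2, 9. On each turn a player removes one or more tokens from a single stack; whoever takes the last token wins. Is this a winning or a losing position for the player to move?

Losing position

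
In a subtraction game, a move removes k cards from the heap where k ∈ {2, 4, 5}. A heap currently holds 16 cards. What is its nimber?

Compute g(0), g(1), … for moves {2, 4, 5}:
k:     0  1  2  3  4  5  6  7  8  9 10 11 12 13 14 15 16
g(k):  0  0  1  1  2  2  3  0  0  1  1  2  2  3  0  0  1
So g(16) = 1.

1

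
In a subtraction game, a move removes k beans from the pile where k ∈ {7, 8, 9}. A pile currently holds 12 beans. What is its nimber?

Compute g(0), g(1), … for moves {7, 8, 9}:
g(0) = mex{} = 0
g(1) = mex{} = 0
g(2) = mex{} = 0
g(3) = mex{} = 0
g(4) = mex{} = 0
g(5) = mex{} = 0
g(6) = mex{} = 0
g(7) = mex{0} = 1
g(8) = mex{0} = 1
g(9) = mex{0} = 1
g(10) = mex{0} = 1
g(11) = mex{0} = 1
g(12) = mex{0} = 1
So g(12) = 1.

1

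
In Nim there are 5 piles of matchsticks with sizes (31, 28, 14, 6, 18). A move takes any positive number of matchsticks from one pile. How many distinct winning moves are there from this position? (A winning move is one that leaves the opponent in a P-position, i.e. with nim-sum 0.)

Compute the nim-sum pairwise:
31 XOR 28 = 3
3 XOR 14 = 13
13 XOR 6 = 11
11 XOR 18 = 25
The overall nim-sum is X = 25. A pile of size p has a winning move iff p XOR X < p (reduce it to p XOR X).
  31: 31 XOR 25 = 6 < 31 — winning move (to 6).
  28: 28 XOR 25 = 5 < 28 — winning move (to 5).
  14: 14 XOR 25 = 23 ≥ 14 — no move.
  6: 6 XOR 25 = 31 ≥ 6 — no move.
  18: 18 XOR 25 = 11 < 18 — winning move (to 11).
That gives 3 winning moves.

3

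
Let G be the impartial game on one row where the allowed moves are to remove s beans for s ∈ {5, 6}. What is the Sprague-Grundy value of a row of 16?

Compute g(0), g(1), … for moves {5, 6}:
k:     0  1  2  3  4  5  6  7  8  9 10 11 12 13 14 15 16
g(k):  0  0  0  0  0  1  1  1  1  1  2  0  0  0  0  0  1
So g(16) = 1.

1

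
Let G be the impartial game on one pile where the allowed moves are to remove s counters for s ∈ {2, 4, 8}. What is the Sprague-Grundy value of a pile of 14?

1

Grundy values for subtraction set {2, 4, 8}:
g(0) = mex{} = 0
g(1) = mex{} = 0
g(2) = mex{0} = 1
g(3) = mex{0} = 1
g(4) = mex{0,1} = 2
g(5) = mex{0,1} = 2
g(6) = mex{1,2} = 0
g(7) = mex{1,2} = 0
g(8) = mex{0,2} = 1
g(9) = mex{0,2} = 1
g(10) = mex{0,1} = 2
g(11) = mex{0,1} = 2
g(12) = mex{1,2} = 0
g(13) = mex{1,2} = 0
g(14) = mex{0,2} = 1
So g(14) = 1.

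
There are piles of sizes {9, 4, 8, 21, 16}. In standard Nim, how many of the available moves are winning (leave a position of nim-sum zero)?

0

Write each in binary and XOR column by column:
  01001  (9)
  00100  (4)
  01000  (8)
  10101  (21)
  10000  (16)
  -----
  00000  (0)
The nim-sum is already 0, so every move leaves a nonzero nim-sum — there are no winning moves.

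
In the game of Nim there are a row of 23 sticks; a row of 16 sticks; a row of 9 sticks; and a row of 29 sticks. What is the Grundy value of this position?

19

Compute the nim-sum pairwise:
23 ⊕ 16 = 7
7 ⊕ 9 = 14
14 ⊕ 29 = 19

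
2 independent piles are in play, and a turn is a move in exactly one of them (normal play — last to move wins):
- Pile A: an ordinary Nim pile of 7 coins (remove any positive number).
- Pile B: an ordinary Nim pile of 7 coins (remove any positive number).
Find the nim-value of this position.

Pile A is a plain Nim pile of size 7, so its Grundy value is 7.
Pile B is a plain Nim pile of size 7, so its Grundy value is 7.
The value of a disjunctive sum is the nim-sum of the parts.
Combined value = 7 ⊕ 7 = 0.

0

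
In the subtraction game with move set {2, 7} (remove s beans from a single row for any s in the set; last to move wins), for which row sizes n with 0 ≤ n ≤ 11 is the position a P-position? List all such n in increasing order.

0, 1, 4, 5, 9, 10

Build the Grundy sequence with g(k) = mex{g(k−s) : s ∈ {2, 7}, s ≤ k}:
k:     0  1  2  3  4  5  6  7  8  9 10 11
g(k):  0  0  1  1  0  0  1  1  2  0  0  1
The P-positions (g = 0) in 0..11 are 0, 1, 4, 5, 9, 10.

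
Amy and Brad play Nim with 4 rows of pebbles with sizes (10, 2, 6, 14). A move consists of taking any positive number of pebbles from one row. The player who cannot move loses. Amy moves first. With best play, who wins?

In binary:
  1010  (10)
  0010  (2)
  0110  (6)
  1110  (14)
  ----
  0000  (0)
The nim-sum is 0, so this is a P-position: the player to move is in a losing position under optimal play; Amy is about to move from it and so loses — Brad wins.

Brad wins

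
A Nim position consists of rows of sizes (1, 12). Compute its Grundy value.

13

In binary:
  0001  (1)
  1100  (12)
  ----
  1101  (13)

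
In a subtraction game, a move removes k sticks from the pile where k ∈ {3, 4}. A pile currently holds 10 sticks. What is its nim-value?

1

Compute g(0), g(1), … for moves {3, 4}:
g(0) = mex{} = 0
g(1) = mex{} = 0
g(2) = mex{} = 0
g(3) = mex{0} = 1
g(4) = mex{0} = 1
g(5) = mex{0} = 1
g(6) = mex{0,1} = 2
g(7) = mex{1} = 0
g(8) = mex{1} = 0
g(9) = mex{1,2} = 0
g(10) = mex{0,2} = 1
So g(10) = 1.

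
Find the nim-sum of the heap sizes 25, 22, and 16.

Bitwise XOR of the heap sizes:
  11001  (25)
  10110  (22)
  10000  (16)
  -----
  11111  (31)

31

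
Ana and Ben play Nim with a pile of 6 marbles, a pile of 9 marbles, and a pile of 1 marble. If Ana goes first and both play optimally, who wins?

Ana wins

Nim-sum: 6 ^ 9 ^ 1 = 14.
The nim-sum is 14 ≠ 0, so this is an N-position: the player to move can win; Ana has a winning move.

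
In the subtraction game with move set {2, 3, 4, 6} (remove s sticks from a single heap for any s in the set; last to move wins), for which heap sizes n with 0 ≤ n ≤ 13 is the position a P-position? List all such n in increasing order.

Build the Grundy sequence with g(k) = mex{g(k−s) : s ∈ {2, 3, 4, 6}, s ≤ k}:
k:     0  1  2  3  4  5  6  7  8  9 10 11 12 13
g(k):  0  0  1  1  2  2  3  3  0  0  1  1  2  2
The P-positions (g = 0) in 0..13 are 0, 1, 8, 9.

0, 1, 8, 9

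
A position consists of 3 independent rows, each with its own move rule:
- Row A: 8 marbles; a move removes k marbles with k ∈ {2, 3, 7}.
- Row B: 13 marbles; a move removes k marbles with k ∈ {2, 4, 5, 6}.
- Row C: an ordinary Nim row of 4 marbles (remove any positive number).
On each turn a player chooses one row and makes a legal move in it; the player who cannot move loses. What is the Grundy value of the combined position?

7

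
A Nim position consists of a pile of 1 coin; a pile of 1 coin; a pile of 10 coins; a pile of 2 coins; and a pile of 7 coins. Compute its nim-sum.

15

Compute the nim-sum pairwise:
1 ⊕ 1 = 0
0 ⊕ 10 = 10
10 ⊕ 2 = 8
8 ⊕ 7 = 15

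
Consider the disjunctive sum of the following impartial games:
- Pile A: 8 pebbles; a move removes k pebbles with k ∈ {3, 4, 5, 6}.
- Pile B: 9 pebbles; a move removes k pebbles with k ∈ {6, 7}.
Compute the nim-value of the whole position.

Build the Grundy sequence for pile A with g(k) = mex{g(k−s) : s ∈ {3, 4, 5, 6}, s ≤ k}:
k:     0  1  2  3  4  5  6  7  8
g(k):  0  0  0  1  1  1  2  2  2
So g(8) = 2.
For pile B, compute g(0), g(1), … with moves {6, 7}:
k:     0  1  2  3  4  5  6  7  8  9
g(k):  0  0  0  0  0  0  1  1  1  1
So g(9) = 1.
By the Sprague-Grundy theorem, the Grundy value of a sum of independent games is the XOR of the component values.
Combined value = 2 XOR 1 = 3.

3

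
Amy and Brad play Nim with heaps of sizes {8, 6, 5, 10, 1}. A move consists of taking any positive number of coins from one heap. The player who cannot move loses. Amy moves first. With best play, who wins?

Write each in binary and XOR column by column:
  1000  (8)
  0110  (6)
  0101  (5)
  1010  (10)
  0001  (1)
  ----
  0000  (0)
The nim-sum is 0, so this is a P-position: the player to move is in a losing position under optimal play; Amy is about to move from it and so loses — Brad wins.

Brad wins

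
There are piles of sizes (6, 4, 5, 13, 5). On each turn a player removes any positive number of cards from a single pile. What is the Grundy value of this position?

Compute the nim-sum pairwise:
6 ⊕ 4 = 2
2 ⊕ 5 = 7
7 ⊕ 13 = 10
10 ⊕ 5 = 15

15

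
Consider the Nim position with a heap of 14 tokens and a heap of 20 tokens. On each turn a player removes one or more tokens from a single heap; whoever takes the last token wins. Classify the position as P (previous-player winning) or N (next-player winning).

N-position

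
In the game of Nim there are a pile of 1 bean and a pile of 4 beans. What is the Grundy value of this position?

Write each in binary and XOR column by column:
  001  (1)
  100  (4)
  ---
  101  (5)

5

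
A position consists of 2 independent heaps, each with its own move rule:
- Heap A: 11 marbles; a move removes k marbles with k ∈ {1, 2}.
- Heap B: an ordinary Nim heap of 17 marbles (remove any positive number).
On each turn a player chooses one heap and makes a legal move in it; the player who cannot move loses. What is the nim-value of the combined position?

For heap A, compute g(0), g(1), … with moves {1, 2}:
g(0) = mex{} = 0
g(1) = mex{0} = 1
g(2) = mex{0,1} = 2
g(3) = mex{1,2} = 0
g(4) = mex{0,2} = 1
g(5) = mex{0,1} = 2
g(6) = mex{1,2} = 0
g(7) = mex{0,2} = 1
g(8) = mex{0,1} = 2
g(9) = mex{1,2} = 0
g(10) = mex{0,2} = 1
g(11) = mex{0,1} = 2
So g(11) = 2.
Heap B is a plain Nim heap of size 17, so its Grundy value is 17.
By the Sprague-Grundy theorem, the Grundy value of a sum of independent games is the XOR of the component values.
Combined value = 2 XOR 17 = 19.

19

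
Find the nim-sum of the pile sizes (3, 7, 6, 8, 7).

13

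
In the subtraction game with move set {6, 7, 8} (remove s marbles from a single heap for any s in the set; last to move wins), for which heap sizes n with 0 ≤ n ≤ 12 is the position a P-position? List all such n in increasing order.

0, 1, 2, 3, 4, 5

Compute g(0), g(1), … for moves {6, 7, 8}:
g(0) = mex{} = 0
g(1) = mex{} = 0
g(2) = mex{} = 0
g(3) = mex{} = 0
g(4) = mex{} = 0
g(5) = mex{} = 0
g(6) = mex{0} = 1
g(7) = mex{0} = 1
g(8) = mex{0} = 1
g(9) = mex{0} = 1
g(10) = mex{0} = 1
g(11) = mex{0} = 1
g(12) = mex{0,1} = 2
The P-positions (g = 0) in 0..12 are 0, 1, 2, 3, 4, 5.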